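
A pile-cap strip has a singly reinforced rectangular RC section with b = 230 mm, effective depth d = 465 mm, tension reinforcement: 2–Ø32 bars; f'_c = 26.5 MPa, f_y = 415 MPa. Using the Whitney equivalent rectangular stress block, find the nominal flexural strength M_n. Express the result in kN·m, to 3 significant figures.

A_s = 2 × 804 = 1608 mm².
T = A_s f_y = 1608 × 415 = 667320 N = 667.32 kN.
From C = T: a = T/(0.85 f'_c b) = 667320/(0.85 × 26.5 × 230) = 128.81 mm.
M_n = T(d − a/2) = 667.32 kN × (465 − 64.405) mm = 267.33 kN·m.

M_n ≈ 267 kN·m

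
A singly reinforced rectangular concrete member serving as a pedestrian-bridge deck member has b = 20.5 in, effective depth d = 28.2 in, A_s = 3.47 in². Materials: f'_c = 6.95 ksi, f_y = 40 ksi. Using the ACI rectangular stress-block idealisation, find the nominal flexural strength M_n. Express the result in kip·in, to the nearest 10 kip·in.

M_n ≈ 3830 kip·in

T = A_s f_y = 3.47 × 40 = 138.8 kips.
a = T/(0.85 f'_c b) = 138.8/(0.85 × 6.95 × 20.5) = 1.146 in.
M_n = T(d − a/2) = 138.8 × (28.2 − 0.573) = 3834.6 kip·in.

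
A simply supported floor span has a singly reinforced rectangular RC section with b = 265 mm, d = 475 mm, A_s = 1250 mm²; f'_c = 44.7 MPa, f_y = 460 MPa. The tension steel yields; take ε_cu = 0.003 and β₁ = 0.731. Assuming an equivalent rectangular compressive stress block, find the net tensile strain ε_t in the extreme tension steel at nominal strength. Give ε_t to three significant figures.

ε_t ≈ 0.0152

a = A_s f_y/(0.85 f'_c b) = 57.11 mm.
β₁ = 0.731, so c = a/β₁ = 57.11/0.731 = 78.13 mm.
From the linear strain diagram with ε_cu = 0.003: ε_t = 0.003 (d − c)/c = 0.003 × (475 − 78.13)/78.13 = 0.0152.
Since ε_t ≥ 0.005, the section is tension-controlled.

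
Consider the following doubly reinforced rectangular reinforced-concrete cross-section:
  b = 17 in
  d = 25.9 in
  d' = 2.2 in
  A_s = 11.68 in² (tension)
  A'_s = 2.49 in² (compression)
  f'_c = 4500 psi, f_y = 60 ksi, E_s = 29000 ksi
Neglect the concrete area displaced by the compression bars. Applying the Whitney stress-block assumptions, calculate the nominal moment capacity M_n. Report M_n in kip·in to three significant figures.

M_n ≈ 15500 kip·in

Assume both steels yield.
a = (A_s − A'_s) f_y/(0.85 f'_c b) = (11.68 − 2.49) × 60/(0.85 × 4.5 × 17) = 8.480 in.
c = a/β₁ = 8.480/0.825 = 10.279 in; ε'_s = 0.003(c − d')/c = 0.0024 ≥ ε_y = 0.0021, so the compression steel yields.
M_n = (A_s − A'_s) f_y (d − a/2) + A'_s f_y (d − d') = 551.4 × (25.9 − 4.24) + 149.4 × (25.9 − 2.2) = 11943.3 + 3540.8 = 15484.1 kip·in.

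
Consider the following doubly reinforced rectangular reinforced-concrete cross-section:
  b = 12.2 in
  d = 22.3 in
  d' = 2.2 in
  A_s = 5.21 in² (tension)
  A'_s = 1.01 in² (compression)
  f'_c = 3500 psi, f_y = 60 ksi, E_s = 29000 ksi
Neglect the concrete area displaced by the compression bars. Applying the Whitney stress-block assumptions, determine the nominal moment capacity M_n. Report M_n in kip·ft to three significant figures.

Assume both steels yield.
a = (A_s − A'_s) f_y/(0.85 f'_c b) = (5.21 − 1.01) × 60/(0.85 × 3.5 × 12.2) = 6.943 in.
c = a/β₁ = 6.943/0.85 = 8.168 in; ε'_s = 0.003(c − d')/c = 0.0022 ≥ ε_y = 0.0021, so the compression steel yields.
M_n = (A_s − A'_s) f_y (d − a/2) + A'_s f_y (d − d') = 252 × (22.3 − 3.4715) + 60.6 × (22.3 − 2.2) = 4744.8 + 1218.1 = 5962.9 kip·in = 5962.9/12 = 496.91 kip·ft.

M_n ≈ 497 kip·ft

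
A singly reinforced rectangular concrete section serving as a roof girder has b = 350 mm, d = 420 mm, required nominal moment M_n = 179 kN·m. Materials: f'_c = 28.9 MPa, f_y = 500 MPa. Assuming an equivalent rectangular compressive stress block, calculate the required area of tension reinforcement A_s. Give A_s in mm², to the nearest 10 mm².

With M_n = 0.85 f'_c a b (d − a/2), solve the quadratic for a:
a = d − √(d² − 2M_n/(0.85 f'_c b)) = 420 − √(420² − 2 × 179×10⁶/(0.85 × 28.9 × 350)) = 52.90 mm.
A_s = 0.85 f'_c a b / f_y = 0.85 × 28.9 × 52.90 × 350 / 500 = 909.6 mm².

A_s ≈ 910 mm²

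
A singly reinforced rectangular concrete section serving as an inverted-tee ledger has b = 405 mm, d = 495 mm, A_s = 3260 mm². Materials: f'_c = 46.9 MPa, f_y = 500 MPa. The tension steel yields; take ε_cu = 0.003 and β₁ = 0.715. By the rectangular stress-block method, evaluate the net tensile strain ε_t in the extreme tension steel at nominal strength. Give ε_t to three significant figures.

a = A_s f_y/(0.85 f'_c b) = 100.96 mm.
β₁ = 0.715, so c = a/β₁ = 100.96/0.715 = 141.20 mm.
From the linear strain diagram with ε_cu = 0.003: ε_t = 0.003 (d − c)/c = 0.003 × (495 − 141.20)/141.20 = 0.00752.
Since ε_t ≥ 0.005, the section is tension-controlled.

ε_t ≈ 0.00752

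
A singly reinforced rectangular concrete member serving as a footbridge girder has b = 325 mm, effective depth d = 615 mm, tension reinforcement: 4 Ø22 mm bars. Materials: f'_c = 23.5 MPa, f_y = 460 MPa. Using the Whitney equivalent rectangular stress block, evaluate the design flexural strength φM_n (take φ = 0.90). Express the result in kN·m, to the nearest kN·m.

φM_n ≈ 353 kN·m

A_s = 4 × 380 = 1520 mm².
T = A_s f_y = 1520 × 460 = 699200 N = 699.2 kN.
From C = T: a = T/(0.85 f'_c b) = 699200/(0.85 × 23.5 × 325) = 107.70 mm.
M_n = T(d − a/2) = 699.2 kN × (615 − 53.85) mm = 392.36 kN·m.
φM_n = 0.90 × 392.36 = 353.12 kN·m.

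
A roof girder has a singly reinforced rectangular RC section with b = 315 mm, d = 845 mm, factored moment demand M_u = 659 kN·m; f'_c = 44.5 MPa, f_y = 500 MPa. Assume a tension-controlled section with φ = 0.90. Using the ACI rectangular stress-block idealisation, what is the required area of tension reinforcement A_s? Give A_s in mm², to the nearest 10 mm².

M_n = M_u/φ = 659/0.90 = 732.222 kN·m.
With M_n = 0.85 f'_c a b (d − a/2), solve the quadratic for a:
a = d − √(d² − 2M_n/(0.85 f'_c b)) = 845 − √(845² − 2 × 732.222×10⁶/(0.85 × 44.5 × 315)) = 76.16 mm.
A_s = 0.85 f'_c a b / f_y = 0.85 × 44.5 × 76.16 × 315 / 500 = 1814.9 mm².

A_s ≈ 1810 mm²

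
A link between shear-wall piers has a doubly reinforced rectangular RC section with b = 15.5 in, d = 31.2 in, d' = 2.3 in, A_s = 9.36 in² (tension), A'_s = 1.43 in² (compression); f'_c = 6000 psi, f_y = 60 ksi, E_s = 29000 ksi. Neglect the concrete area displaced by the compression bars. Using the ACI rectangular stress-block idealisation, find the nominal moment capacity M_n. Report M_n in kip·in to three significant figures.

Assume both steels yield.
a = (A_s − A'_s) f_y/(0.85 f'_c b) = (9.36 − 1.43) × 60/(0.85 × 6 × 15.5) = 6.019 in.
c = a/β₁ = 6.019/0.75 = 8.025 in; ε'_s = 0.003(c − d')/c = 0.0021 ≥ ε_y = 0.0021, so the compression steel yields.
M_n = (A_s − A'_s) f_y (d − a/2) + A'_s f_y (d − d') = 475.8 × (31.2 − 3.0095) + 85.8 × (31.2 − 2.3) = 13413.0 + 2479.6 = 15892.6 kip·in.

M_n ≈ 15900 kip·in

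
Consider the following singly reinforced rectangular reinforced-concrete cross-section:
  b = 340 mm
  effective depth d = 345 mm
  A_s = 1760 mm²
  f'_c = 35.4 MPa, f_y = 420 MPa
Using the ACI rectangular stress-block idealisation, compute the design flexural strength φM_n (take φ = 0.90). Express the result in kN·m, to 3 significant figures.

φM_n ≈ 205 kN·m

T = A_s f_y = 1760 × 420 = 739200 N = 739.2 kN.
From C = T: a = T/(0.85 f'_c b) = 739200/(0.85 × 35.4 × 340) = 72.25 mm.
M_n = T(d − a/2) = 739.2 kN × (345 − 36.125) mm = 228.32 kN·m.
φM_n = 0.90 × 228.32 = 205.49 kN·m.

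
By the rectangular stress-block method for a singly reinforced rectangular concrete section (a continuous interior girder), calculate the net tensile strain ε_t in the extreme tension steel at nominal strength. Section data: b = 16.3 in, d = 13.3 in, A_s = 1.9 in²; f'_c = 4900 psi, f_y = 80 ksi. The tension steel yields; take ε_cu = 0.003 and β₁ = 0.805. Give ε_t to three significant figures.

a = A_s f_y/(0.85 f'_c b) = 2.239 in.
β₁ = 0.805, so c = a/β₁ = 2.239/0.805 = 2.781 in.
From the linear strain diagram with ε_cu = 0.003: ε_t = 0.003 (d − c)/c = 0.003 × (13.3 − 2.781)/2.781 = 0.0113.
Since ε_t ≥ 0.005, the section is tension-controlled.

ε_t ≈ 0.0113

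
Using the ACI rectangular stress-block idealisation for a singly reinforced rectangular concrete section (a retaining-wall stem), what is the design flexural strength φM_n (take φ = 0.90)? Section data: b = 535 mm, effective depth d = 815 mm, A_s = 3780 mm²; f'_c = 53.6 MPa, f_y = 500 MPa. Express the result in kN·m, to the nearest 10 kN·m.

φM_n ≈ 1320 kN·m

T = A_s f_y = 3780 × 500 = 1890000 N = 1890 kN.
From C = T: a = T/(0.85 f'_c b) = 1890000/(0.85 × 53.6 × 535) = 77.54 mm.
M_n = T(d − a/2) = 1890 kN × (815 − 38.77) mm = 1467.07 kN·m.
φM_n = 0.90 × 1467.07 = 1320.36 kN·m.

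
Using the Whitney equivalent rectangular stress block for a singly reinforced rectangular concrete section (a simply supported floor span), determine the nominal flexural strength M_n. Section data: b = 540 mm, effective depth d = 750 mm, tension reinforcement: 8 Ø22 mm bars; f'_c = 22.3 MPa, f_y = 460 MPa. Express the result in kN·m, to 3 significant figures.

M_n ≈ 953 kN·m

A_s = 8 × 380 = 3040 mm².
T = A_s f_y = 3040 × 460 = 1398400 N = 1398.4 kN.
From C = T: a = T/(0.85 f'_c b) = 1398400/(0.85 × 22.3 × 540) = 136.62 mm.
M_n = T(d − a/2) = 1398.4 kN × (750 − 68.31) mm = 953.28 kN·m.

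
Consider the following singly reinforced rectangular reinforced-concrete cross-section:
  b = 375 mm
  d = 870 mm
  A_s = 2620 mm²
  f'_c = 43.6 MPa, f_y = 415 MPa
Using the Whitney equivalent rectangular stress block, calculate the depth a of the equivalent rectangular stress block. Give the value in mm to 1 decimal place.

T = A_s f_y = 2620 × 415 = 1087300 N = 1087.3 kN.
Setting C = 0.85 f'_c a b equal to T: a = 1087300/(0.85 × 43.6 × 375) = 78.2 mm.

a ≈ 78.2 mm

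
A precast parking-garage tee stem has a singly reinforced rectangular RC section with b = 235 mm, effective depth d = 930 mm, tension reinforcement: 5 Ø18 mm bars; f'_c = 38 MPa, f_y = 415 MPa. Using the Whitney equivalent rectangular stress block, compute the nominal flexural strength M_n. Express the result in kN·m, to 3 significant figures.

M_n ≈ 472 kN·m

A_s = 5 × 254 = 1270 mm².
T = A_s f_y = 1270 × 415 = 527050 N = 527.05 kN.
From C = T: a = T/(0.85 f'_c b) = 527050/(0.85 × 38 × 235) = 69.44 mm.
M_n = T(d − a/2) = 527.05 kN × (930 − 34.72) mm = 471.86 kN·m.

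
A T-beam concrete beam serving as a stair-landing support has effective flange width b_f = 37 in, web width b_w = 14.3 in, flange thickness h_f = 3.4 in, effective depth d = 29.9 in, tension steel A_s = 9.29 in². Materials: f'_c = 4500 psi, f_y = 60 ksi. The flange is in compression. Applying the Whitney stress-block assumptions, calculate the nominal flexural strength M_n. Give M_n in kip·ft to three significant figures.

M_n ≈ 1290 kip·ft

Tension: T = A_s f_y = 9.29 × 60 = 557.4 kips.
Try a within the flange: a = T/(0.85 f'_c b_f) = 557.4/(0.85 × 4.5 × 37) = 3.939 in.
a = 3.939 > h_f = 3.4 in: the block extends into the web. Split into flange-overhang and web parts.
C_f = 0.85 f'_c (b_f − b_w) h_f = 0.85 × 4.5 × (37 − 14.3) × 3.4 = 295.2 kips.
Remaining web compression depth: a_w = (T − C_f)/(0.85 f'_c b_w) = (557.4 − 295.2)/(0.85 × 4.5 × 14.3) = 4.794 in.
M_n = C_f(d − h_f/2) + (T − C_f)(d − a_w/2) = 295.2 × (29.9 − 1.7) + 262.2 × (29.9 − 2.397) = 8324.6 + 7211.3 = 15535.9 kip·in.
M_n = 15535.9/12 = 1294.66 kip·ft.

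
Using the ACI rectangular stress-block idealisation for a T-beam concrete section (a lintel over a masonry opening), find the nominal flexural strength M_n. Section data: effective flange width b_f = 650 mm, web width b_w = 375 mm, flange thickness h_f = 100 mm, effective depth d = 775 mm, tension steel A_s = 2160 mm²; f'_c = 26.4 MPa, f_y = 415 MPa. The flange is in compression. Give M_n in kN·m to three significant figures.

Tension: T = A_s f_y = 2160 × 415 = 896400 N.
Try a within the flange: a = T/(0.85 f'_c b_f) = 896400/(0.85 × 26.4 × 650) = 61.46 mm.
Since a = 61.46 ≤ h_f = 100 mm, the stress block lies entirely in the flange; analyse as a rectangular beam of width b_f.
M_n = T(d − a/2) = 896400 × (775 − 30.73) = 667.16 × 10⁶ N·mm.
M_n = 667.16 kN·m.

M_n ≈ 667 kN·m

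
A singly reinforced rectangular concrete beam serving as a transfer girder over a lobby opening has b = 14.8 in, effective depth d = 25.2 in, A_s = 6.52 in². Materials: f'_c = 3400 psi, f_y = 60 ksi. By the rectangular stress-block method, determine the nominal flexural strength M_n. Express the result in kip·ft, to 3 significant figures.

T = A_s f_y = 6.52 × 60 = 391.2 kips.
a = T/(0.85 f'_c b) = 391.2/(0.85 × 3.4 × 14.8) = 9.146 in.
M_n = T(d − a/2) = 391.2 × (25.2 − 4.573) = 8069.3 kip·in = 8069.3/12 = 672.44 kip·ft.

M_n ≈ 672 kip·ft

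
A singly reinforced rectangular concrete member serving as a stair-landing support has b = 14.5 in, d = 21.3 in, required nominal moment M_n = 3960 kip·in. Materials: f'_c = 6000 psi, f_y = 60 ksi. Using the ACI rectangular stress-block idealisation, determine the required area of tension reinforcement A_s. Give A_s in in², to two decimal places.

From M_n = 0.85 f'_c a b (d − a/2):
a = d − √(d² − 2M_n/(0.85 f'_c b)) = 21.3 − √(21.3² − 2 × 3960/(0.85 × 6 × 14.5)) = 2.683 in.
A_s = 0.85 f'_c a b / f_y = 0.85 × 6 × 2.683 × 14.5 / 60 = 3.307 in².

A_s ≈ 3.31 in²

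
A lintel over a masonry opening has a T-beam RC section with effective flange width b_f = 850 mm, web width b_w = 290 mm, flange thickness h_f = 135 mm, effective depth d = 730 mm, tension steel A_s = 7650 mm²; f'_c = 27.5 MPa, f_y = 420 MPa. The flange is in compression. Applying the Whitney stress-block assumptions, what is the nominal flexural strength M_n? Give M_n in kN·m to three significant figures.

M_n ≈ 2070 kN·m

Tension: T = A_s f_y = 7650 × 420 = 3213000 N.
Try a within the flange: a = T/(0.85 f'_c b_f) = 3213000/(0.85 × 27.5 × 850) = 161.71 mm.
a = 161.71 > h_f = 135 mm: the block extends into the web. Split into flange-overhang and web parts.
C_f = 0.85 f'_c (b_f − b_w) h_f = 0.85 × 27.5 × (850 − 290) × 135 = 1767150 N.
Remaining web compression depth: a_w = (T − C_f)/(0.85 f'_c b_w) = (3213000 − 1767150)/(0.85 × 27.5 × 290) = 213.29 mm.
M_n = C_f(d − h_f/2) + (T − C_f)(d − a_w/2) = 1767150 × (730 − 67.5) + 1445850 × (730 − 106.645) = 1170.74 + 901.28 = 2072.02 × 10⁶ N·mm.
M_n = 2072.02 kN·m.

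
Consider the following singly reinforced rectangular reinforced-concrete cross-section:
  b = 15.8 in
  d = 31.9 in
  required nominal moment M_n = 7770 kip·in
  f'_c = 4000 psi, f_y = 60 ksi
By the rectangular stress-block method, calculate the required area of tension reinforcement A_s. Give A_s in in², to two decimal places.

From M_n = 0.85 f'_c a b (d − a/2):
a = d − √(d² − 2M_n/(0.85 f'_c b)) = 31.9 − √(31.9² − 2 × 7770/(0.85 × 4 × 15.8)) = 4.912 in.
A_s = 0.85 f'_c a b / f_y = 0.85 × 4 × 4.912 × 15.8 / 60 = 4.398 in².

A_s ≈ 4.40 in²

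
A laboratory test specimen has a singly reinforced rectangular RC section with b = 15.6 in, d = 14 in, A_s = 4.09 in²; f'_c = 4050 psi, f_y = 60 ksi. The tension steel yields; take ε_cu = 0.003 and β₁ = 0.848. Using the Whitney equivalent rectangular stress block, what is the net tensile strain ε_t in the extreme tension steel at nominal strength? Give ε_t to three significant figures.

ε_t ≈ 0.00479

a = A_s f_y/(0.85 f'_c b) = 4.570 in.
β₁ = 0.848, so c = a/β₁ = 4.570/0.848 = 5.389 in.
From the linear strain diagram with ε_cu = 0.003: ε_t = 0.003 (d − c)/c = 0.003 × (14 − 5.389)/5.389 = 0.00479.
ε_t is between 0.004 and 0.005 — transition zone.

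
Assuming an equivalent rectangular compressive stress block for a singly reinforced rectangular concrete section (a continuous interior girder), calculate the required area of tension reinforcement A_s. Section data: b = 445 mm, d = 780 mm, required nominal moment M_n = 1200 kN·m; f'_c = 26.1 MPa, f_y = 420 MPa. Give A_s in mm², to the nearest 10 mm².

A_s ≈ 4130 mm²

With M_n = 0.85 f'_c a b (d − a/2), solve the quadratic for a:
a = d − √(d² − 2M_n/(0.85 f'_c b)) = 780 − √(780² − 2 × 1200×10⁶/(0.85 × 26.1 × 445)) = 175.60 mm.
A_s = 0.85 f'_c a b / f_y = 0.85 × 26.1 × 175.60 × 445 / 420 = 4127.6 mm².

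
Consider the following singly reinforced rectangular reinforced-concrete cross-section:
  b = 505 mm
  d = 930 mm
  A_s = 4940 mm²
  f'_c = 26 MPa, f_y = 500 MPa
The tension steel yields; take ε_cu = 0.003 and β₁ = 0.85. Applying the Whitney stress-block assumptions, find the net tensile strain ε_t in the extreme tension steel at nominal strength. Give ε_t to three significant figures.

ε_t ≈ 0.00772

a = A_s f_y/(0.85 f'_c b) = 221.32 mm.
β₁ = 0.85, so c = a/β₁ = 221.32/0.85 = 260.38 mm.
From the linear strain diagram with ε_cu = 0.003: ε_t = 0.003 (d − c)/c = 0.003 × (930 − 260.38)/260.38 = 0.00772.
Since ε_t ≥ 0.005, the section is tension-controlled.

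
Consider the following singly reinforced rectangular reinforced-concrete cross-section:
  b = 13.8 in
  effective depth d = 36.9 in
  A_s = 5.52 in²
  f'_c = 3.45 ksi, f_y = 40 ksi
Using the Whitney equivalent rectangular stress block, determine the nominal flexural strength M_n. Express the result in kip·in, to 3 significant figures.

T = A_s f_y = 5.52 × 40 = 220.8 kips.
a = T/(0.85 f'_c b) = 220.8/(0.85 × 3.45 × 13.8) = 5.456 in.
M_n = T(d − a/2) = 220.8 × (36.9 − 2.728) = 7545.2 kip·in.

M_n ≈ 7550 kip·in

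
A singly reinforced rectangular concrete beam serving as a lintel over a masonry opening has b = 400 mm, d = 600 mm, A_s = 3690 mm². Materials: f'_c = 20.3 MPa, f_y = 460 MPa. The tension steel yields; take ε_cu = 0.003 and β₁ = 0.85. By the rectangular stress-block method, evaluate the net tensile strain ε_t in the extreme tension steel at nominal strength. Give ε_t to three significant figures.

a = A_s f_y/(0.85 f'_c b) = 245.93 mm.
β₁ = 0.85, so c = a/β₁ = 245.93/0.85 = 289.33 mm.
From the linear strain diagram with ε_cu = 0.003: ε_t = 0.003 (d − c)/c = 0.003 × (600 − 289.33)/289.33 = 0.00322.
ε_t < 0.004 — the section is over-reinforced for flexure under ACI limits.

ε_t ≈ 0.00322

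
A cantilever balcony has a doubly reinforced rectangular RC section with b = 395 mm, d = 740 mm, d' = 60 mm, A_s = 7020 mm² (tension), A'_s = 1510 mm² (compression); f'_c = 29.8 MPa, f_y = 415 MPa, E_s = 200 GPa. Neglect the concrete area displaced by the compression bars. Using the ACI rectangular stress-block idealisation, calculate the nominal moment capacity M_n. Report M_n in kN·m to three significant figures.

Assume both tension and compression steel yield.
Net tension couple steel: A_s − A'_s = 5510 mm².
a = (A_s − A'_s) f_y / (0.85 f'_c b) = 2286650/(0.85 × 29.8 × 395) = 228.54 mm.
c = a/β₁ = 228.54/0.837 = 273.05 mm; ε'_s = 0.003(c − d')/c = 0.0023 ≥ f_y/E_s = 0.0021, so compression steel does yield.
M_n = (A_s − A'_s) f_y (d − a/2) + A'_s f_y (d − d') = [2286650 × (740 − 114.27) + 626650 × (740 − 60)] × 10⁻⁶ = 1430.83 + 426.12 = 1856.95 kN·m.

M_n ≈ 1860 kN·m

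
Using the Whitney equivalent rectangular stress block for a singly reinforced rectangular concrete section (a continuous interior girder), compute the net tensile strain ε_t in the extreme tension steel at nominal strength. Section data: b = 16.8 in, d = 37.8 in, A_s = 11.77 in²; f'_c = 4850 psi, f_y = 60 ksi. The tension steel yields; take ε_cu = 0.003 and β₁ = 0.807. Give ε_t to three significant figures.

a = A_s f_y/(0.85 f'_c b) = 10.197 in.
β₁ = 0.807, so c = a/β₁ = 10.197/0.807 = 12.636 in.
From the linear strain diagram with ε_cu = 0.003: ε_t = 0.003 (d − c)/c = 0.003 × (37.8 − 12.636)/12.636 = 0.00597.
Since ε_t ≥ 0.005, the section is tension-controlled.

ε_t ≈ 0.00597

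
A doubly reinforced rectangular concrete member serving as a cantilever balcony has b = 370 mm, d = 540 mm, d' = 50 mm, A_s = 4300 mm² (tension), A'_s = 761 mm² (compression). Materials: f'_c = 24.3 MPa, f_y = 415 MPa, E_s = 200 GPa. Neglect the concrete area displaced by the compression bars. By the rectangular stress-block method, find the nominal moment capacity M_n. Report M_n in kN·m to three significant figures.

M_n ≈ 807 kN·m

Assume both tension and compression steel yield.
Net tension couple steel: A_s − A'_s = 3539 mm².
a = (A_s − A'_s) f_y / (0.85 f'_c b) = 1468685/(0.85 × 24.3 × 370) = 192.18 mm.
c = a/β₁ = 192.18/0.85 = 226.09 mm; ε'_s = 0.003(c − d')/c = 0.0023 ≥ f_y/E_s = 0.0021, so compression steel does yield.
M_n = (A_s − A'_s) f_y (d − a/2) + A'_s f_y (d − d') = [1468685 × (540 − 96.09) + 315815 × (540 − 50)] × 10⁻⁶ = 651.96 + 154.75 = 806.71 kN·m.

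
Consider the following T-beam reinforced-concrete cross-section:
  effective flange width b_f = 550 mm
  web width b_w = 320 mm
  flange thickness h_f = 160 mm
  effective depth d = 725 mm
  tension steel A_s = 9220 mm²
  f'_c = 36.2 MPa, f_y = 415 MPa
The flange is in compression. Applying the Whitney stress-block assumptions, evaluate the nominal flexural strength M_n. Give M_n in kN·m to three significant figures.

M_n ≈ 2310 kN·m

Tension: T = A_s f_y = 9220 × 415 = 3826300 N.
Try a within the flange: a = T/(0.85 f'_c b_f) = 3826300/(0.85 × 36.2 × 550) = 226.09 mm.
a = 226.09 > h_f = 160 mm: the block extends into the web. Split into flange-overhang and web parts.
C_f = 0.85 f'_c (b_f − b_w) h_f = 0.85 × 36.2 × (550 − 320) × 160 = 1132336 N.
Remaining web compression depth: a_w = (T − C_f)/(0.85 f'_c b_w) = (3826300 − 1132336)/(0.85 × 36.2 × 320) = 273.60 mm.
M_n = C_f(d − h_f/2) + (T − C_f)(d − a_w/2) = 1132336 × (725 − 80) + 2693964 × (725 − 136.8) = 730.36 + 1584.59 = 2314.95 × 10⁶ N·mm.
M_n = 2314.95 kN·m.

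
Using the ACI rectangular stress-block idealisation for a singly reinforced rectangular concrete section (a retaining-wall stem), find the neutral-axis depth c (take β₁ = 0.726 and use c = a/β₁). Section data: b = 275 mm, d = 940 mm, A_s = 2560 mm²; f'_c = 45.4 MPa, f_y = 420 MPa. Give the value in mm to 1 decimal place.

T = A_s f_y = 2560 × 420 = 1075200 N = 1075.2 kN.
Setting C = 0.85 f'_c a b equal to T: a = 1075200/(0.85 × 45.4 × 275) = 101.317 mm.
With β₁ = 0.726, c = a/β₁ = 101.317/0.726 = 139.6 mm.

c ≈ 139.6 mm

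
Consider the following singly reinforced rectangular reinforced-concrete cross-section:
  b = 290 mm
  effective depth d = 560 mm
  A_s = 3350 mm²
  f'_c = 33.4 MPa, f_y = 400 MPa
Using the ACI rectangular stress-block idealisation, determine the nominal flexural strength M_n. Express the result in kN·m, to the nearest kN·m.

M_n ≈ 641 kN·m

T = A_s f_y = 3350 × 400 = 1340000 N = 1340 kN.
From C = T: a = T/(0.85 f'_c b) = 1340000/(0.85 × 33.4 × 290) = 162.76 mm.
M_n = T(d − a/2) = 1340 kN × (560 − 81.38) mm = 641.35 kN·m.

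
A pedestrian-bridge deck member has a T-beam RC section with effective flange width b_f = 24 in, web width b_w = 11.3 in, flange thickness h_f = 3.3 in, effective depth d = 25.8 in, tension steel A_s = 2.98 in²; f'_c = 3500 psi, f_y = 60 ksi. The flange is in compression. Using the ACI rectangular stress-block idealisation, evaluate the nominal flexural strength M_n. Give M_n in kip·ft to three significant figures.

M_n ≈ 366 kip·ft

Tension: T = A_s f_y = 2.98 × 60 = 178.8 kips.
Try a within the flange: a = T/(0.85 f'_c b_f) = 178.8/(0.85 × 3.5 × 24) = 2.504 in.
Since a = 2.504 ≤ h_f = 3.3 in, the stress block lies entirely in the flange; analyse as a rectangular beam of width b_f.
M_n = T(d − a/2) = 178.8 × (25.8 − 1.252) = 4389.2 kip·in.
M_n = 4389.2/12 = 365.77 kip·ft.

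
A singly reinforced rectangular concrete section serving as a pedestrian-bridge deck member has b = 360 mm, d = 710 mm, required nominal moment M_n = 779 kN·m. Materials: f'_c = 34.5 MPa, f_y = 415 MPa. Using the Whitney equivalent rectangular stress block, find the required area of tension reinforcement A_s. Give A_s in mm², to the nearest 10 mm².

A_s ≈ 2870 mm²

With M_n = 0.85 f'_c a b (d − a/2), solve the quadratic for a:
a = d − √(d² − 2M_n/(0.85 f'_c b)) = 710 − √(710² − 2 × 779×10⁶/(0.85 × 34.5 × 360)) = 112.91 mm.
A_s = 0.85 f'_c a b / f_y = 0.85 × 34.5 × 112.91 × 360 / 415 = 2872.3 mm².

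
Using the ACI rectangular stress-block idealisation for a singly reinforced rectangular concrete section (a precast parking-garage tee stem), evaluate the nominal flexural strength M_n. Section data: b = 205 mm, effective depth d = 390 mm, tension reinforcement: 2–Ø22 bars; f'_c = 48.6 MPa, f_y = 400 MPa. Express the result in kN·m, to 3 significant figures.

M_n ≈ 113 kN·m

A_s = 2 × 380 = 760 mm².
T = A_s f_y = 760 × 400 = 304000 N = 304 kN.
From C = T: a = T/(0.85 f'_c b) = 304000/(0.85 × 48.6 × 205) = 35.90 mm.
M_n = T(d − a/2) = 304 kN × (390 − 17.95) mm = 113.10 kN·m.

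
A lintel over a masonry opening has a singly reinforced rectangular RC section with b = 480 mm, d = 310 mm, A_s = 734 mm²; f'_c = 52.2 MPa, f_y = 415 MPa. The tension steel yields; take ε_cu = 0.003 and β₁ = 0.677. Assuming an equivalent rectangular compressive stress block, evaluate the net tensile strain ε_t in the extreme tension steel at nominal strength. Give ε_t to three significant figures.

a = A_s f_y/(0.85 f'_c b) = 14.30 mm.
β₁ = 0.677, so c = a/β₁ = 14.30/0.677 = 21.12 mm.
From the linear strain diagram with ε_cu = 0.003: ε_t = 0.003 (d − c)/c = 0.003 × (310 − 21.12)/21.12 = 0.0410.
Since ε_t ≥ 0.005, the section is tension-controlled.

ε_t ≈ 0.0410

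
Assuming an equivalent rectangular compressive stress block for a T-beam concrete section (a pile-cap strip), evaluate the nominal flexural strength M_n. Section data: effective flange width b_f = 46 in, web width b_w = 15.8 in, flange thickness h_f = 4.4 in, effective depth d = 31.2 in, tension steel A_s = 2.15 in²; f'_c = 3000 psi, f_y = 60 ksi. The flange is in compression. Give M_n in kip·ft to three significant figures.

M_n ≈ 329 kip·ft

Tension: T = A_s f_y = 2.15 × 60 = 129 kips.
Try a within the flange: a = T/(0.85 f'_c b_f) = 129/(0.85 × 3 × 46) = 1.100 in.
Since a = 1.100 ≤ h_f = 4.4 in, the stress block lies entirely in the flange; analyse as a rectangular beam of width b_f.
M_n = T(d − a/2) = 129 × (31.2 − 0.55) = 3953.9 kip·in.
M_n = 3953.9/12 = 329.49 kip·ft.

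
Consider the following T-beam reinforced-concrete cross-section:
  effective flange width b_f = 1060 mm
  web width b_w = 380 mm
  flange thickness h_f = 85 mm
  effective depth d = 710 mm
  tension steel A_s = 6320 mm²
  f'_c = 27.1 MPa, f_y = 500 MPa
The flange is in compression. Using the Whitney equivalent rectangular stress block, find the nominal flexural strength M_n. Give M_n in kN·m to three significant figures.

Tension: T = A_s f_y = 6320 × 500 = 3160000 N.
Try a within the flange: a = T/(0.85 f'_c b_f) = 3160000/(0.85 × 27.1 × 1060) = 129.42 mm.
a = 129.42 > h_f = 85 mm: the block extends into the web. Split into flange-overhang and web parts.
C_f = 0.85 f'_c (b_f − b_w) h_f = 0.85 × 27.1 × (1060 − 380) × 85 = 1331423 N.
Remaining web compression depth: a_w = (T − C_f)/(0.85 f'_c b_w) = (3160000 − 1331423)/(0.85 × 27.1 × 380) = 208.90 mm.
M_n = C_f(d − h_f/2) + (T − C_f)(d − a_w/2) = 1331423 × (710 − 42.5) + 1828577 × (710 − 104.45) = 888.72 + 1107.29 = 1996.01 × 10⁶ N·mm.
M_n = 1996.01 kN·m.

M_n ≈ 2000 kN·m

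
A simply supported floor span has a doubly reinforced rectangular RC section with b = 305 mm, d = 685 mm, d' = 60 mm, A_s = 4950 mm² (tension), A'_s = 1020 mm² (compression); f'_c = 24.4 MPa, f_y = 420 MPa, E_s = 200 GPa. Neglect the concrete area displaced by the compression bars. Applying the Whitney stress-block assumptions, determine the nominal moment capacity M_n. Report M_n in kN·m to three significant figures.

M_n ≈ 1180 kN·m

Assume both tension and compression steel yield.
Net tension couple steel: A_s − A'_s = 3930 mm².
a = (A_s − A'_s) f_y / (0.85 f'_c b) = 1650600/(0.85 × 24.4 × 305) = 260.94 mm.
c = a/β₁ = 260.94/0.85 = 306.99 mm; ε'_s = 0.003(c − d')/c = 0.0024 ≥ f_y/E_s = 0.0021, so compression steel does yield.
M_n = (A_s − A'_s) f_y (d − a/2) + A'_s f_y (d − d') = [1650600 × (685 − 130.47) + 428400 × (685 − 60)] × 10⁻⁶ = 915.31 + 267.75 = 1183.06 kN·m.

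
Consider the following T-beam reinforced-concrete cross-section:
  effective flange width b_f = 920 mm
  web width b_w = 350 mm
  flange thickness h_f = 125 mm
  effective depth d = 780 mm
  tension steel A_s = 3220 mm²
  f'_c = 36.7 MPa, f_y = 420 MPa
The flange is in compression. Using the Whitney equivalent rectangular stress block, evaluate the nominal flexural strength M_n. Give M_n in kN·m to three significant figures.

Tension: T = A_s f_y = 3220 × 420 = 1352400 N.
Try a within the flange: a = T/(0.85 f'_c b_f) = 1352400/(0.85 × 36.7 × 920) = 47.12 mm.
Since a = 47.12 ≤ h_f = 125 mm, the stress block lies entirely in the flange; analyse as a rectangular beam of width b_f.
M_n = T(d − a/2) = 1352400 × (780 − 23.56) = 1023.01 × 10⁶ N·mm.
M_n = 1023.01 kN·m.

M_n ≈ 1020 kN·m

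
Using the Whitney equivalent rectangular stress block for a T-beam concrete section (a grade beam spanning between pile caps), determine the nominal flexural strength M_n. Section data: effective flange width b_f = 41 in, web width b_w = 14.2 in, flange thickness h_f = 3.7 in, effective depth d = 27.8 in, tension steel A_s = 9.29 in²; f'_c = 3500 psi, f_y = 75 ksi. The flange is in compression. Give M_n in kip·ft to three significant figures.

M_n ≈ 1410 kip·ft

Tension: T = A_s f_y = 9.29 × 75 = 696.75 kips.
Try a within the flange: a = T/(0.85 f'_c b_f) = 696.75/(0.85 × 3.5 × 41) = 5.712 in.
a = 5.712 > h_f = 3.7 in: the block extends into the web. Split into flange-overhang and web parts.
C_f = 0.85 f'_c (b_f − b_w) h_f = 0.85 × 3.5 × (41 − 14.2) × 3.7 = 295.0 kips.
Remaining web compression depth: a_w = (T − C_f)/(0.85 f'_c b_w) = (696.75 − 295.0)/(0.85 × 3.5 × 14.2) = 9.510 in.
M_n = C_f(d − h_f/2) + (T − C_f)(d − a_w/2) = 295.0 × (27.8 − 1.85) + 401.75 × (27.8 − 4.755) = 7655.3 + 9258.3 = 16913.6 kip·in.
M_n = 16913.6/12 = 1409.47 kip·ft.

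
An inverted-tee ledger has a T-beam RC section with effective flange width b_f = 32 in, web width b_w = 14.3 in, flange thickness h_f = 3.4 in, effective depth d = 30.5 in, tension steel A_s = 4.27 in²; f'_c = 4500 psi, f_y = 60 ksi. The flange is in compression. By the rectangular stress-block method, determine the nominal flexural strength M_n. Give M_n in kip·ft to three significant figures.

M_n ≈ 629 kip·ft

Tension: T = A_s f_y = 4.27 × 60 = 256.2 kips.
Try a within the flange: a = T/(0.85 f'_c b_f) = 256.2/(0.85 × 4.5 × 32) = 2.093 in.
Since a = 2.093 ≤ h_f = 3.4 in, the stress block lies entirely in the flange; analyse as a rectangular beam of width b_f.
M_n = T(d − a/2) = 256.2 × (30.5 − 1.0465) = 7546.0 kip·in.
M_n = 7546.0/12 = 628.83 kip·ft.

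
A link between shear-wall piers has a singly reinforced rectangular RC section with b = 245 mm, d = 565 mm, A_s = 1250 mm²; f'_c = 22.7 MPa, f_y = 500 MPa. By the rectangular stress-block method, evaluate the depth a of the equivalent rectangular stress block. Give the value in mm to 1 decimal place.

a ≈ 132.2 mm

T = A_s f_y = 1250 × 500 = 625000 N = 625 kN.
Setting C = 0.85 f'_c a b equal to T: a = 625000/(0.85 × 22.7 × 245) = 132.2 mm.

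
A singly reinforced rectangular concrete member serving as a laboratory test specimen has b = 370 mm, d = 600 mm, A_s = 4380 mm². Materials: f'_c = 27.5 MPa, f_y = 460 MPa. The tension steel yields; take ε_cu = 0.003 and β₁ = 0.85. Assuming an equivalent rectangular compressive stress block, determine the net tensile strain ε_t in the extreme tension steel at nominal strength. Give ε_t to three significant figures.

ε_t ≈ 0.00357

a = A_s f_y/(0.85 f'_c b) = 232.96 mm.
β₁ = 0.85, so c = a/β₁ = 232.96/0.85 = 274.07 mm.
From the linear strain diagram with ε_cu = 0.003: ε_t = 0.003 (d − c)/c = 0.003 × (600 − 274.07)/274.07 = 0.00357.
ε_t < 0.004 — the section is over-reinforced for flexure under ACI limits.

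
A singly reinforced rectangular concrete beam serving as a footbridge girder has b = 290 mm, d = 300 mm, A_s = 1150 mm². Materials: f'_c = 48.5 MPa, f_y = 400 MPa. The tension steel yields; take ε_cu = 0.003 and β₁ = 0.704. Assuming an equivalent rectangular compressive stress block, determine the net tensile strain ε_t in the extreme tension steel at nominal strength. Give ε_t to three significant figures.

ε_t ≈ 0.0135

a = A_s f_y/(0.85 f'_c b) = 38.48 mm.
β₁ = 0.704, so c = a/β₁ = 38.48/0.704 = 54.66 mm.
From the linear strain diagram with ε_cu = 0.003: ε_t = 0.003 (d − c)/c = 0.003 × (300 − 54.66)/54.66 = 0.0135.
Since ε_t ≥ 0.005, the section is tension-controlled.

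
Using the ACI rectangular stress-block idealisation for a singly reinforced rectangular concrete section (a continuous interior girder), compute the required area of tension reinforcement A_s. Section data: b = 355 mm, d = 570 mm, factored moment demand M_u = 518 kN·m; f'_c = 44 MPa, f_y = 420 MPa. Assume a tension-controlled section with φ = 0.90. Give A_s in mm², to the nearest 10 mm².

A_s ≈ 2590 mm²

M_n = M_u/φ = 518/0.90 = 575.556 kN·m.
With M_n = 0.85 f'_c a b (d − a/2), solve the quadratic for a:
a = d − √(d² − 2M_n/(0.85 f'_c b)) = 570 − √(570² − 2 × 575.556×10⁶/(0.85 × 44 × 355)) = 81.94 mm.
A_s = 0.85 f'_c a b / f_y = 0.85 × 44 × 81.94 × 355 / 420 = 2590.3 mm².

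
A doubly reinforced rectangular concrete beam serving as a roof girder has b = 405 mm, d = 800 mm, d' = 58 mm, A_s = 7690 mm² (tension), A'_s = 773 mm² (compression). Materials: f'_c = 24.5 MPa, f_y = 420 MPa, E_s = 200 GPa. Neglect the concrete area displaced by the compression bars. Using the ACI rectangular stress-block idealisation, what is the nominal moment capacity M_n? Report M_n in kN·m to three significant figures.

M_n ≈ 2060 kN·m

Assume both tension and compression steel yield.
Net tension couple steel: A_s − A'_s = 6917 mm².
a = (A_s − A'_s) f_y / (0.85 f'_c b) = 2905140/(0.85 × 24.5 × 405) = 344.45 mm.
c = a/β₁ = 344.45/0.85 = 405.24 mm; ε'_s = 0.003(c − d')/c = 0.0026 ≥ f_y/E_s = 0.0021, so compression steel does yield.
M_n = (A_s − A'_s) f_y (d − a/2) + A'_s f_y (d − d') = [2905140 × (800 − 172.225) + 324660 × (800 − 58)] × 10⁻⁶ = 1823.77 + 240.90 = 2064.67 kN·m.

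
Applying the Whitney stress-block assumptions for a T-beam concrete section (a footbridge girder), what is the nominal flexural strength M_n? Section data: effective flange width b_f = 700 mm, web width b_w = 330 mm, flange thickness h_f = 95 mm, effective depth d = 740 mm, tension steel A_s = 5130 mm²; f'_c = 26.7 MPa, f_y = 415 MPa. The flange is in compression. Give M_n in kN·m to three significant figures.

M_n ≈ 1420 kN·m

Tension: T = A_s f_y = 5130 × 415 = 2128950 N.
Try a within the flange: a = T/(0.85 f'_c b_f) = 2128950/(0.85 × 26.7 × 700) = 134.01 mm.
a = 134.01 > h_f = 95 mm: the block extends into the web. Split into flange-overhang and web parts.
C_f = 0.85 f'_c (b_f − b_w) h_f = 0.85 × 26.7 × (700 − 330) × 95 = 797729 N.
Remaining web compression depth: a_w = (T − C_f)/(0.85 f'_c b_w) = (2128950 − 797729)/(0.85 × 26.7 × 330) = 177.75 mm.
M_n = C_f(d − h_f/2) + (T − C_f)(d − a_w/2) = 797729 × (740 − 47.5) + 1331221 × (740 − 88.875) = 552.43 + 866.79 = 1419.22 × 10⁶ N·mm.
M_n = 1419.22 kN·m.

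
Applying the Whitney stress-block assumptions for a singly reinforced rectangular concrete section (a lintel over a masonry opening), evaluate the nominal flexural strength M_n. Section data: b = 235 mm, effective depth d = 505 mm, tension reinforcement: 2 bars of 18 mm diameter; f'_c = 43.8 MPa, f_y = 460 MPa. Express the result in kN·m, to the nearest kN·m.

A_s = 2 × 254 = 508 mm².
T = A_s f_y = 508 × 460 = 233680 N = 233.68 kN.
From C = T: a = T/(0.85 f'_c b) = 233680/(0.85 × 43.8 × 235) = 26.71 mm.
M_n = T(d − a/2) = 233.68 kN × (505 − 13.355) mm = 114.89 kN·m.

M_n ≈ 115 kN·m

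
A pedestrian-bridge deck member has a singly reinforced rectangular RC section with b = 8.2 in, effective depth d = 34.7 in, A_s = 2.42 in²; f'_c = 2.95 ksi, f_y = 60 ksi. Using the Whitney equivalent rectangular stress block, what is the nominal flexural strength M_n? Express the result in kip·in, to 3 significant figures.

M_n ≈ 4530 kip·in

T = A_s f_y = 2.42 × 60 = 145.2 kips.
a = T/(0.85 f'_c b) = 145.2/(0.85 × 2.95 × 8.2) = 7.062 in.
M_n = T(d − a/2) = 145.2 × (34.7 − 3.531) = 4525.7 kip·in.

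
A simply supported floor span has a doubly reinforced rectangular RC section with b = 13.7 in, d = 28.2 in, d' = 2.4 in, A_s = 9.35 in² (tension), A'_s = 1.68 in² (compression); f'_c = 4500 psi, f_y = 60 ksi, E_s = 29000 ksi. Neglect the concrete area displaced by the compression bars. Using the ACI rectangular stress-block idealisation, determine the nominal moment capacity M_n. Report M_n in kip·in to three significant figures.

M_n ≈ 13600 kip·in

Assume both steels yield.
a = (A_s − A'_s) f_y/(0.85 f'_c b) = (9.35 − 1.68) × 60/(0.85 × 4.5 × 13.7) = 8.782 in.
c = a/β₁ = 8.782/0.825 = 10.645 in; ε'_s = 0.003(c − d')/c = 0.0023 ≥ ε_y = 0.0021, so the compression steel yields.
M_n = (A_s − A'_s) f_y (d − a/2) + A'_s f_y (d − d') = 460.2 × (28.2 − 4.391) + 100.8 × (28.2 − 2.4) = 10956.9 + 2600.6 = 13557.5 kip·in.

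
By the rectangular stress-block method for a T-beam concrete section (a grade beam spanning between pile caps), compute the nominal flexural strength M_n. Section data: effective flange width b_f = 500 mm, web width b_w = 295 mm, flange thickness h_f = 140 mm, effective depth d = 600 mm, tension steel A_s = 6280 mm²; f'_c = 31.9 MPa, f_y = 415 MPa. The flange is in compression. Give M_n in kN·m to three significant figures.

Tension: T = A_s f_y = 6280 × 415 = 2606200 N.
Try a within the flange: a = T/(0.85 f'_c b_f) = 2606200/(0.85 × 31.9 × 500) = 192.23 mm.
a = 192.23 > h_f = 140 mm: the block extends into the web. Split into flange-overhang and web parts.
C_f = 0.85 f'_c (b_f − b_w) h_f = 0.85 × 31.9 × (500 − 295) × 140 = 778201 N.
Remaining web compression depth: a_w = (T − C_f)/(0.85 f'_c b_w) = (2606200 − 778201)/(0.85 × 31.9 × 295) = 228.53 mm.
M_n = C_f(d − h_f/2) + (T − C_f)(d − a_w/2) = 778201 × (600 − 70) + 1827999 × (600 − 114.265) = 412.45 + 887.92 = 1300.37 × 10⁶ N·mm.
M_n = 1300.37 kN·m.

M_n ≈ 1300 kN·m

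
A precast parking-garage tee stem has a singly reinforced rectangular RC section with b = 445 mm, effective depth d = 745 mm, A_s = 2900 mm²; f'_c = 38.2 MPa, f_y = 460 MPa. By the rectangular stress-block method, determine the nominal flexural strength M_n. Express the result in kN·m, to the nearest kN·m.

T = A_s f_y = 2900 × 460 = 1334000 N = 1334 kN.
From C = T: a = T/(0.85 f'_c b) = 1334000/(0.85 × 38.2 × 445) = 92.32 mm.
M_n = T(d − a/2) = 1334 kN × (745 − 46.16) mm = 932.25 kN·m.

M_n ≈ 932 kN·m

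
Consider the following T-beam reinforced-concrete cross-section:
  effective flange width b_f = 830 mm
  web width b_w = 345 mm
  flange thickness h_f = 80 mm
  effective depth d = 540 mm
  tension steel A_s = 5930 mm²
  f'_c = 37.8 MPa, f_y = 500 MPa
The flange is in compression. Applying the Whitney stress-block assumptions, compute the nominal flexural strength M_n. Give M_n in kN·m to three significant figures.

Tension: T = A_s f_y = 5930 × 500 = 2965000 N.
Try a within the flange: a = T/(0.85 f'_c b_f) = 2965000/(0.85 × 37.8 × 830) = 111.18 mm.
a = 111.18 > h_f = 80 mm: the block extends into the web. Split into flange-overhang and web parts.
C_f = 0.85 f'_c (b_f − b_w) h_f = 0.85 × 37.8 × (830 − 345) × 80 = 1246644 N.
Remaining web compression depth: a_w = (T − C_f)/(0.85 f'_c b_w) = (2965000 − 1246644)/(0.85 × 37.8 × 345) = 155.02 mm.
M_n = C_f(d − h_f/2) + (T − C_f)(d − a_w/2) = 1246644 × (540 − 40) + 1718356 × (540 − 77.51) = 623.32 + 794.72 = 1418.04 × 10⁶ N·mm.
M_n = 1418.04 kN·m.

M_n ≈ 1420 kN·m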